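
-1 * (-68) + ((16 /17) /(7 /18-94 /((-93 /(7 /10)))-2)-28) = 1669640 /42857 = 38.96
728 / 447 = 1.63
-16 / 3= -5.33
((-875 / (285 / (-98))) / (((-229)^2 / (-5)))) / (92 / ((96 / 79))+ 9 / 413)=-283318000 / 747918943423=-0.00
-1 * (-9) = 9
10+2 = 12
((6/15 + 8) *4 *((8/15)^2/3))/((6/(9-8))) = 1792/3375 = 0.53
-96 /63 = -32 /21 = -1.52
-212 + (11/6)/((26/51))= -10837/52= -208.40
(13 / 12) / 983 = 13 / 11796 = 0.00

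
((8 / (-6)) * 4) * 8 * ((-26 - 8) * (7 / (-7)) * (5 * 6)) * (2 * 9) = -783360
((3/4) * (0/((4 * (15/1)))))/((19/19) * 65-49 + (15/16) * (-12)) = 0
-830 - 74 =-904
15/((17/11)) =165/17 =9.71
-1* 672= -672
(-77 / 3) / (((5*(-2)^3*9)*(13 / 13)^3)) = 77 / 1080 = 0.07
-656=-656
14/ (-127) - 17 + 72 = 6971/ 127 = 54.89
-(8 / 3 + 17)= -59 / 3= -19.67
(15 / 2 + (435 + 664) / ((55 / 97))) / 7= 214031 / 770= 277.96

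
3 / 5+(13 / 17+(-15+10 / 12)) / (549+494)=312323 / 531930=0.59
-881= -881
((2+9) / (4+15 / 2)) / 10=11 / 115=0.10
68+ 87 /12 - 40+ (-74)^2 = 5511.25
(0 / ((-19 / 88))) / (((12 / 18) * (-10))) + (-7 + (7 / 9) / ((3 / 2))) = -175 / 27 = -6.48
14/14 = 1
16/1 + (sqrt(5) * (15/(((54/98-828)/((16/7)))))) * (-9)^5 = 16 + 2204496 * sqrt(5)/901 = 5487.04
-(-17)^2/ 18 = -289/ 18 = -16.06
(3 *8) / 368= 0.07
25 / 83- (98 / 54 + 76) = -173708 / 2241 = -77.51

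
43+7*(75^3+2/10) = 14765847/5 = 2953169.40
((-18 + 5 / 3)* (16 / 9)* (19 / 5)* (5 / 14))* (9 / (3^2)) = -1064 / 27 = -39.41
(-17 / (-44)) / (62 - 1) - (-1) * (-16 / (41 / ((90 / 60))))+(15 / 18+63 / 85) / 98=-193519393 / 343749945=-0.56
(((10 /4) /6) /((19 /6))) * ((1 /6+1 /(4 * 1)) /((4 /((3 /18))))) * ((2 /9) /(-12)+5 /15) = 425 /590976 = 0.00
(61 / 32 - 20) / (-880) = 579 / 28160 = 0.02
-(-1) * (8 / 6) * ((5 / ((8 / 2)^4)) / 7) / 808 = 5 / 1085952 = 0.00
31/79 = 0.39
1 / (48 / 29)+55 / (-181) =2609 / 8688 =0.30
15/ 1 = 15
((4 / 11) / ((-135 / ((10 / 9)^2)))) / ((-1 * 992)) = 5 / 1491534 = 0.00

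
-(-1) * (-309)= -309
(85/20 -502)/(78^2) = -1991/24336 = -0.08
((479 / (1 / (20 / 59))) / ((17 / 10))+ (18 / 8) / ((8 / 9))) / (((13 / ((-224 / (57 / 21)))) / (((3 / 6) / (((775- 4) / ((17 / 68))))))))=-154195307 / 1528066488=-0.10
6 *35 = 210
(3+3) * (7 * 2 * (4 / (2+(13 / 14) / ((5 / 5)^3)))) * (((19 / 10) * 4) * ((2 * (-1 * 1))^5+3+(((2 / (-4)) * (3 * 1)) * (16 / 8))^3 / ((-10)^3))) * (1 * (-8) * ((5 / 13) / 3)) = 1726327232 / 66625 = 25911.10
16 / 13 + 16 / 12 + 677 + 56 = 28687 / 39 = 735.56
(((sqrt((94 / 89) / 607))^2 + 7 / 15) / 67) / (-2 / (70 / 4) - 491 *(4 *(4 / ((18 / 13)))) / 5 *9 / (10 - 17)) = 0.00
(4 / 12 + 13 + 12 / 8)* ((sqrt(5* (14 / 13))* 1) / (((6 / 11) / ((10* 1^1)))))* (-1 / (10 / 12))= -979* sqrt(910) / 39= -757.25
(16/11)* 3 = 48/11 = 4.36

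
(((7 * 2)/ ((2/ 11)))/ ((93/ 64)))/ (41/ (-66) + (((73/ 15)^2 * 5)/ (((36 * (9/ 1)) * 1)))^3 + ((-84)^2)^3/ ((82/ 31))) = 2296141025536512000/ 5754854733773268804272990509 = 0.00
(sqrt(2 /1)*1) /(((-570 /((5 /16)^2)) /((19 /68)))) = -5*sqrt(2) /104448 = -0.00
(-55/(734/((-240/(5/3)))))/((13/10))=39600/4771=8.30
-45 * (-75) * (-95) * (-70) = 22443750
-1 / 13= -0.08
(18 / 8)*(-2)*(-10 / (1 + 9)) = 9 / 2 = 4.50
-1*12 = -12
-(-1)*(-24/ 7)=-24/ 7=-3.43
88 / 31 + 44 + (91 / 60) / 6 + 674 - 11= 7924621 / 11160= 710.09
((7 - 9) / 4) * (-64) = 32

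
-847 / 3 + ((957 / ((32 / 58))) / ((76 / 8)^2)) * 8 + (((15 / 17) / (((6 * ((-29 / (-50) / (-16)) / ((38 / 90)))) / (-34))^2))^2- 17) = 222758922584052219820 / 15076889112609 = 14774859.78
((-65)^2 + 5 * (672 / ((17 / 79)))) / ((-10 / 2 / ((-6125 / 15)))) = 82629925 / 51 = 1620194.61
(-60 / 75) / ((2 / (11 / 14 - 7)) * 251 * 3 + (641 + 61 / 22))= -2552 / 1280555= -0.00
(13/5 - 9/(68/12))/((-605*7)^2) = 86/1524494125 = 0.00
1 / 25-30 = -749 / 25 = -29.96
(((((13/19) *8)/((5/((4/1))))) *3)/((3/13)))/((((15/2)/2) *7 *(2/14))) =15.18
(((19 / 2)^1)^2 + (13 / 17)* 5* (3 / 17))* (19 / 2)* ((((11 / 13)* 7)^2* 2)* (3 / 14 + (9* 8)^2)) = 9443751341871 / 30056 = 314205195.03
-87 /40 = -2.18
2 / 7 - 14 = -96 / 7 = -13.71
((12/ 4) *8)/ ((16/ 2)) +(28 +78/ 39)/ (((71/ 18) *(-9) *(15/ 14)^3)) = 36949/ 15975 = 2.31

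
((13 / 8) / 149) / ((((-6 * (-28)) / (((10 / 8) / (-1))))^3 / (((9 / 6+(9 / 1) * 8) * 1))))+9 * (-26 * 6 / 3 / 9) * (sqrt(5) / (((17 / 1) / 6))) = -312 * sqrt(5) / 17 - 1625 / 4921491456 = -41.04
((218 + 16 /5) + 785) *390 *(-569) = -223285842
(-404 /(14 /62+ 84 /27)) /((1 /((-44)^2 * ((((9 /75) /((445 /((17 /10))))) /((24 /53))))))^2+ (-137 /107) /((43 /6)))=-6163936048816033356 /4158028045061513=-1482.42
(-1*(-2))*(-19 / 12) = -19 / 6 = -3.17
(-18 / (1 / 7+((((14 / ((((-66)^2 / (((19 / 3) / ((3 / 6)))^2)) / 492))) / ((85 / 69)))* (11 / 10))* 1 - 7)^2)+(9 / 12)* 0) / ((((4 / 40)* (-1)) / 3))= 1672938815625 / 149324551614988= 0.01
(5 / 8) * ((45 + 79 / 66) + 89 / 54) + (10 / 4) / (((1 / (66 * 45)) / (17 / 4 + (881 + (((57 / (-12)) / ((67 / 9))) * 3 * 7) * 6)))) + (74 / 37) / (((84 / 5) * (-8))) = 13318805268035 / 2228688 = 5976074.38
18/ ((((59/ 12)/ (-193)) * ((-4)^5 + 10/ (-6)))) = 125064/ 181543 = 0.69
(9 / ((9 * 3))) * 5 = 5 / 3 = 1.67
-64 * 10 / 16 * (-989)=39560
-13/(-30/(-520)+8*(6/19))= -12844/2553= -5.03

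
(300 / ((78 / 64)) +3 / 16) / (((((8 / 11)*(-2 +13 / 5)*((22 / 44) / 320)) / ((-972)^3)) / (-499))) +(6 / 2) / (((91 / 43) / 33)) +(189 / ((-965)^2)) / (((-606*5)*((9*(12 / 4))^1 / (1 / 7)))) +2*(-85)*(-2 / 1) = 42511528473472676055817164659 / 256766669250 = 165564824272738725.24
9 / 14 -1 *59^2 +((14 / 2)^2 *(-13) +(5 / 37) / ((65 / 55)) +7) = -27678375 / 6734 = -4110.24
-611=-611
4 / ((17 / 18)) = 72 / 17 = 4.24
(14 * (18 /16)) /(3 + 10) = 63 /52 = 1.21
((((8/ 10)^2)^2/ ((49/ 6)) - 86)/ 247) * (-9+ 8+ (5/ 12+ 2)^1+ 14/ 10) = -17109391/ 17456250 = -0.98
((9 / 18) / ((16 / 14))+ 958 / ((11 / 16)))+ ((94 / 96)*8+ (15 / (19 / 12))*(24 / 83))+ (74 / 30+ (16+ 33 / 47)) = 92856099791 / 65224720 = 1423.63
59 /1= 59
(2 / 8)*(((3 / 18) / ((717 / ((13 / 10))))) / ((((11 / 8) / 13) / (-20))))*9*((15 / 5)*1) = -0.39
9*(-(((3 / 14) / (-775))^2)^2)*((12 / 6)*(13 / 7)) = -9477 / 48505054521875000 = -0.00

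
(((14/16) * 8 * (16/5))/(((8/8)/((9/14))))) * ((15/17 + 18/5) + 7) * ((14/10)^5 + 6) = 2498661504/1328125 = 1881.35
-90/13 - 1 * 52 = -58.92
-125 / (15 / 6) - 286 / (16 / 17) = -2831 / 8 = -353.88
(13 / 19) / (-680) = -13 / 12920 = -0.00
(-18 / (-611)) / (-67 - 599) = -1 / 22607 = -0.00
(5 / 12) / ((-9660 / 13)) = -13 / 23184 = -0.00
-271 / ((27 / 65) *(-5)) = 3523 / 27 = 130.48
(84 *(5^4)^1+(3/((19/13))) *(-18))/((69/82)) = 27245812/437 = 62347.40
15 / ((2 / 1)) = 15 / 2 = 7.50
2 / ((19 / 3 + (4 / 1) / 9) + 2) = 18 / 79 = 0.23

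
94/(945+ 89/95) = 95/956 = 0.10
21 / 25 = 0.84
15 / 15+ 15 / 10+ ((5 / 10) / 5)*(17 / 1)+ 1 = 26 / 5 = 5.20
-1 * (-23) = 23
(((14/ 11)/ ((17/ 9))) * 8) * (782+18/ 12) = 789768/ 187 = 4223.36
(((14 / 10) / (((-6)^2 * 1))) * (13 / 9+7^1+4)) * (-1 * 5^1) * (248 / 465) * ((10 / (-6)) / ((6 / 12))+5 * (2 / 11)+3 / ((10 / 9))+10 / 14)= -256144 / 200475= -1.28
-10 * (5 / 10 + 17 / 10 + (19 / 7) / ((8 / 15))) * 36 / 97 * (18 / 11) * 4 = -1322568 / 7469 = -177.07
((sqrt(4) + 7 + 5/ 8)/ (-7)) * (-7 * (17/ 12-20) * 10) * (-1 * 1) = 85855/ 48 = 1788.65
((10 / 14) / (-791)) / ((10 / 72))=-36 / 5537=-0.01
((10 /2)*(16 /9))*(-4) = -320 /9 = -35.56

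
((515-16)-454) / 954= 5 / 106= 0.05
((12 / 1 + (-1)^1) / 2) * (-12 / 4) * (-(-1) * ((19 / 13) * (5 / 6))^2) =-99275 / 4056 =-24.48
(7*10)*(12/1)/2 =420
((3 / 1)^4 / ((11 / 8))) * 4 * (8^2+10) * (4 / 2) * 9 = 313867.64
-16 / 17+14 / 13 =30 / 221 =0.14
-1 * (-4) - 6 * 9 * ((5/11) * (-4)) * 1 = 1124/11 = 102.18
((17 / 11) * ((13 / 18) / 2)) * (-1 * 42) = -1547 / 66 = -23.44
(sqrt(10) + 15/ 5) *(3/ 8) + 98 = 3 *sqrt(10)/ 8 + 793/ 8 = 100.31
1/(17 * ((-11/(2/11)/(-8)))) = 16/2057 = 0.01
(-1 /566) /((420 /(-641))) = 641 /237720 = 0.00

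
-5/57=-0.09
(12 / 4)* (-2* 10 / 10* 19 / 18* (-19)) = 120.33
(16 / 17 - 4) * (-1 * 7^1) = 364 / 17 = 21.41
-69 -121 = -190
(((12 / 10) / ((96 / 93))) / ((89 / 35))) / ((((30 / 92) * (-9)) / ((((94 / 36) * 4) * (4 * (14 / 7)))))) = -469154 / 36045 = -13.02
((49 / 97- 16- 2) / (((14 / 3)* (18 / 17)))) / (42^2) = -28849 / 14373072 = -0.00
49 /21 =7 /3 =2.33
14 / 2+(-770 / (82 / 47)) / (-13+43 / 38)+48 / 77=5800017 / 129437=44.81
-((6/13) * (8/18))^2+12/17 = 17164/25857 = 0.66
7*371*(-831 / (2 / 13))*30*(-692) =291214958580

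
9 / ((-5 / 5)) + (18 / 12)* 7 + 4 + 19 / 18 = 59 / 9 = 6.56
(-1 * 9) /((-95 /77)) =693 /95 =7.29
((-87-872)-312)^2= 1615441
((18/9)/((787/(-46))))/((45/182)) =-16744/35415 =-0.47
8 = 8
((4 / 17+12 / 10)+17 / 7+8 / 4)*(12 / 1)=41868 / 595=70.37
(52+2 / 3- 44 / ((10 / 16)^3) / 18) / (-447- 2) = -47986 / 505125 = -0.09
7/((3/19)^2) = 2527/9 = 280.78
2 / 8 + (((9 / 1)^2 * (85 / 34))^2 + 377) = 82767 / 2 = 41383.50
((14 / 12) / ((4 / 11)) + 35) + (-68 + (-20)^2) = 370.21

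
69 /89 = 0.78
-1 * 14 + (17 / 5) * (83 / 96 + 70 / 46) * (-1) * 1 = -244133 / 11040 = -22.11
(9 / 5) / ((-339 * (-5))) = 3 / 2825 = 0.00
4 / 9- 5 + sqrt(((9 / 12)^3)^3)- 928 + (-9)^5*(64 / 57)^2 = -244894577 / 3249 + 81*sqrt(3) / 512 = -75375.10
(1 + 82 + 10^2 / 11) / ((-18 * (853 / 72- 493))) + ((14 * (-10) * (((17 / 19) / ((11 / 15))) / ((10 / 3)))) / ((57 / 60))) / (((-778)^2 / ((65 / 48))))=1750687704121 / 166534635386504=0.01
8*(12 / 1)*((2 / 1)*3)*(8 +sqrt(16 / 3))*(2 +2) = 3072*sqrt(3) +18432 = 23752.86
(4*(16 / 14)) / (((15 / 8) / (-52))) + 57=-7327 / 105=-69.78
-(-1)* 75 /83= 75 /83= 0.90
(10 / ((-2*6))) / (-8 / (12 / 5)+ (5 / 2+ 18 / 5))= -25 / 83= -0.30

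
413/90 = 4.59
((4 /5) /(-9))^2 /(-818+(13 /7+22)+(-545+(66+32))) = -7 /1099575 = -0.00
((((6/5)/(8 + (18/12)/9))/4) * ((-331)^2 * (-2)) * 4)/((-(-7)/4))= -18398.58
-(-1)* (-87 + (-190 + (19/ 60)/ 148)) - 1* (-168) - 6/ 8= -974561/ 8880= -109.75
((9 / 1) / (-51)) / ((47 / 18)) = -54 / 799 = -0.07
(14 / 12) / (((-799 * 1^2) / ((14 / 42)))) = -7 / 14382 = -0.00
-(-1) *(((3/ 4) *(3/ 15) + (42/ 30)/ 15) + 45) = 13573/ 300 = 45.24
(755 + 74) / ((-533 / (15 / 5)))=-2487 / 533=-4.67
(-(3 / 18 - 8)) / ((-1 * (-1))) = 47 / 6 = 7.83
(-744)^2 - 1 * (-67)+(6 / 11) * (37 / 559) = 3404105069 / 6149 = 553603.04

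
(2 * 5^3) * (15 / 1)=3750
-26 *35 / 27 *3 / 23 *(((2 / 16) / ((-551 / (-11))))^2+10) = -88408666255 / 2011053024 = -43.96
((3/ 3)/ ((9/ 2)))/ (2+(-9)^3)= -2/ 6543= -0.00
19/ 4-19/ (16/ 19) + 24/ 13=-15.97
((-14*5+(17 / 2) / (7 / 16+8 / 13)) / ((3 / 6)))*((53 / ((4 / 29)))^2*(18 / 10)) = -48057672567 / 1460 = -32916214.09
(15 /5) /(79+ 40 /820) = 123 /3241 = 0.04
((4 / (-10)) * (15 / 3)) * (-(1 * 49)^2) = 4802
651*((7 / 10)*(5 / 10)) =4557 / 20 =227.85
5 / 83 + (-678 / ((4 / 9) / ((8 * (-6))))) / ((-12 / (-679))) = 4143258.06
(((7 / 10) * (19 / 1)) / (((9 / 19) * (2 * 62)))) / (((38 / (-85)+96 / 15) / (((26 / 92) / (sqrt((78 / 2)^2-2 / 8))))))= 79781 * sqrt(6083) / 22573157904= 0.00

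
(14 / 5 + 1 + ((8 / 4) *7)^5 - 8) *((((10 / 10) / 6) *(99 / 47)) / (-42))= -4225727 / 940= -4495.45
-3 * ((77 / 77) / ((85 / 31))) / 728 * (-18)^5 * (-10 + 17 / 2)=-32949342 / 7735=-4259.77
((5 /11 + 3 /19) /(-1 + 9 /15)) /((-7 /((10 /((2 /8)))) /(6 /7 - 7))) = -550400 /10241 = -53.74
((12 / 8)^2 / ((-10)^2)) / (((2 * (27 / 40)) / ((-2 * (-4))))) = 2 / 15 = 0.13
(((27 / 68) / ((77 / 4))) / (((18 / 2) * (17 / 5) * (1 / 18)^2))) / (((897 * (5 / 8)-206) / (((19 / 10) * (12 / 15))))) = 295488 / 315658805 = 0.00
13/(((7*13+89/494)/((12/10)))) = 38532/225215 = 0.17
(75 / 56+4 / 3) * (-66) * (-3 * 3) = 44451 / 28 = 1587.54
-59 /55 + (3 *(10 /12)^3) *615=1407959 /1320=1066.64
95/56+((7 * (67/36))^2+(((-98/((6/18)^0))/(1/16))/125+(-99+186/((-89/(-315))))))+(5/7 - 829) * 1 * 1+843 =73969100881/100926000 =732.90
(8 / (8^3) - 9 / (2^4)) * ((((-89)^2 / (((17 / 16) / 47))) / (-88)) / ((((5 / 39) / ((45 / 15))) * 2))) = 304903053 / 11968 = 25476.53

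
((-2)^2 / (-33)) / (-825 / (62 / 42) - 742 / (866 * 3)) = 13423 / 61920859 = 0.00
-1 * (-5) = 5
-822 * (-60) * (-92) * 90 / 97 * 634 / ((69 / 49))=-183861014400 / 97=-1895474375.26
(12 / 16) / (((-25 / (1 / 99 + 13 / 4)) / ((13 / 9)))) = -16783 / 118800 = -0.14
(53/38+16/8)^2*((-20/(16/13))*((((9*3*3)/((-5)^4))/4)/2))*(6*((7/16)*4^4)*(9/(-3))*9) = 9935525691/180500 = 55044.46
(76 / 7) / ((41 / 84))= 22.24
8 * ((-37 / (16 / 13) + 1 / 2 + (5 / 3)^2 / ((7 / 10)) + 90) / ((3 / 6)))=64921 / 63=1030.49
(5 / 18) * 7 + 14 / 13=707 / 234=3.02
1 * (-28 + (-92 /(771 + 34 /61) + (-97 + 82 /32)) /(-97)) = -1974051633 /73044880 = -27.03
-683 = -683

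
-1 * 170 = -170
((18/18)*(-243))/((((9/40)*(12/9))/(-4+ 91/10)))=-4131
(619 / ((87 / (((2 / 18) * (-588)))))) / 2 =-60662 / 261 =-232.42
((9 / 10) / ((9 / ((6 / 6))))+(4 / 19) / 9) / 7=211 / 11970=0.02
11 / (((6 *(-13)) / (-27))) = 99 / 26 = 3.81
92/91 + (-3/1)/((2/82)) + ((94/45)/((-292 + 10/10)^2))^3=-614267556373577214490481/5035433531213001837375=-121.99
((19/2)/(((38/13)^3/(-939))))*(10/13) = -793455/2888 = -274.74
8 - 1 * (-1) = 9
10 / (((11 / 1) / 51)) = 510 / 11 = 46.36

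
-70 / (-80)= 7 / 8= 0.88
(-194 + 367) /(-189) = -173 /189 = -0.92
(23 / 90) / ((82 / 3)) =23 / 2460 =0.01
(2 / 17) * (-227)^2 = 6062.24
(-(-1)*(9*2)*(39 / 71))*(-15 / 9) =-1170 / 71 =-16.48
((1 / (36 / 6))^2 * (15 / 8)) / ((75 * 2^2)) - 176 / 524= -253309 / 754560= -0.34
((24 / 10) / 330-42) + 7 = -9623 / 275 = -34.99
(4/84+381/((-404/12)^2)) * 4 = 328840/214221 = 1.54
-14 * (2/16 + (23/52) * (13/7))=-53/4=-13.25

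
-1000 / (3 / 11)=-11000 / 3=-3666.67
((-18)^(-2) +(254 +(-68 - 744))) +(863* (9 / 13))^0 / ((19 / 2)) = -3434381 / 6156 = -557.89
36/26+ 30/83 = 1884/1079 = 1.75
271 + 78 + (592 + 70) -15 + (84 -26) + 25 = 1079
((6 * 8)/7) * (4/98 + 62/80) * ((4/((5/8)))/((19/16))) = 30.15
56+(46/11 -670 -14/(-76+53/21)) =-609.63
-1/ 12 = -0.08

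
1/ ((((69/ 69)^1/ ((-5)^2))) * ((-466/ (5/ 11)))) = -0.02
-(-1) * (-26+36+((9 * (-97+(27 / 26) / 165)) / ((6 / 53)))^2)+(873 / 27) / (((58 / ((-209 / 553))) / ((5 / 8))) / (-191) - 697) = 59459525.56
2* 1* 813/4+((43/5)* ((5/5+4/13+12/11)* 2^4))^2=111792522437/1022450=109337.89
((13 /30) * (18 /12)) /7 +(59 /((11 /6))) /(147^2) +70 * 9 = 998485307 /1584660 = 630.09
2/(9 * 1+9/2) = 0.15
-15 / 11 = -1.36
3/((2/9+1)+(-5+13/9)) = -9/7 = -1.29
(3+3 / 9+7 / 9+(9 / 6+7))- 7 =101 / 18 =5.61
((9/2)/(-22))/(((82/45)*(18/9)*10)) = -81/14432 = -0.01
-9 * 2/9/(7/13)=-26/7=-3.71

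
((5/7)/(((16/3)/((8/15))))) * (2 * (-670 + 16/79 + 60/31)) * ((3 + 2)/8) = -4088985/68572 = -59.63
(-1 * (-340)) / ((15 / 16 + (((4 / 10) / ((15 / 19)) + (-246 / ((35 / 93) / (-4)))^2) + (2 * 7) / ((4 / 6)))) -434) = 19992000 / 401949215429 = 0.00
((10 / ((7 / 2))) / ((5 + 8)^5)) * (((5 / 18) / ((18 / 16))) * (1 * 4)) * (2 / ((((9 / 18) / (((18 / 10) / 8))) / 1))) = 160 / 23391459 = 0.00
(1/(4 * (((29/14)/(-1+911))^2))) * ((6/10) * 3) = 86847.11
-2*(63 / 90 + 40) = -407 / 5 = -81.40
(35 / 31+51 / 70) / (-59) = -4031 / 128030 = -0.03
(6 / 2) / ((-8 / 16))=-6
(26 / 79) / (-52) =-0.01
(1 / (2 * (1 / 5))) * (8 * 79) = 1580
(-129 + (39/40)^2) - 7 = -216079/1600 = -135.05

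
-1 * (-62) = 62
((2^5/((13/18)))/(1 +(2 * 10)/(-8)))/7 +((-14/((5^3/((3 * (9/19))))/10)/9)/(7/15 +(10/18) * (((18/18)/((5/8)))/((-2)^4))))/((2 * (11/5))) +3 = -1159149/893893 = -1.30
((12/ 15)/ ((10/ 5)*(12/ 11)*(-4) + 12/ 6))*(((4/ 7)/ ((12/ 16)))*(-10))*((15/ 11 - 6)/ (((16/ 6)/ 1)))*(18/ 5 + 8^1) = -23664/ 1295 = -18.27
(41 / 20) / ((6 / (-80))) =-82 / 3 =-27.33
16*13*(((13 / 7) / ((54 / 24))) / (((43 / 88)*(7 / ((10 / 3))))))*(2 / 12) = 27.88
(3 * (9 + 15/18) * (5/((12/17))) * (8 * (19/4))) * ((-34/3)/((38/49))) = -4177495/36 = -116041.53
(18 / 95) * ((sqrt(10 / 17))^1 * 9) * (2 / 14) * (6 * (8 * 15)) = 23328 * sqrt(170) / 2261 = 134.52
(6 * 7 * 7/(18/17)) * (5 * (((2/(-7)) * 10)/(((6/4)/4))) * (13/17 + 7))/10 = -24640/3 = -8213.33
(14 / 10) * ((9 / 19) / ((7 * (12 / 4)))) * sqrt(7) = 3 * sqrt(7) / 95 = 0.08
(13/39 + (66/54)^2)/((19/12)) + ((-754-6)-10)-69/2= -824233/1026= -803.35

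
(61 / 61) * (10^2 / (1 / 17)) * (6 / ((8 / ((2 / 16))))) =1275 / 8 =159.38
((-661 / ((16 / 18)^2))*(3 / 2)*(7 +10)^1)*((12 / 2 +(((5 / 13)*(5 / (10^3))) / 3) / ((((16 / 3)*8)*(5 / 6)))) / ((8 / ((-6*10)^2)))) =-24536072215557 / 425984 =-57598576.98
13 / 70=0.19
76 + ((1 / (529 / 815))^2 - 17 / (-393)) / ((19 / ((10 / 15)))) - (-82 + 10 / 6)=980541213787 / 6268718241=156.42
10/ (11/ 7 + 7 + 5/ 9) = 126/ 115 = 1.10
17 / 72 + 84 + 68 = 10961 / 72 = 152.24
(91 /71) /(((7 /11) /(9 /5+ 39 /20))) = 2145 /284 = 7.55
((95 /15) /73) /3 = 19 /657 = 0.03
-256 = -256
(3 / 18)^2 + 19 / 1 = 685 / 36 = 19.03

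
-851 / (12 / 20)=-4255 / 3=-1418.33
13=13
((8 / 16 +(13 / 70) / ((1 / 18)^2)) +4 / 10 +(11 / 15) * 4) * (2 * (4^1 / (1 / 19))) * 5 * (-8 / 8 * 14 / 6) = -1021516 / 9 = -113501.78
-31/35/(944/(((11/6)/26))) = -341/5154240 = -0.00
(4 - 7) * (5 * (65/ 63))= -15.48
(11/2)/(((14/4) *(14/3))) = 33/98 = 0.34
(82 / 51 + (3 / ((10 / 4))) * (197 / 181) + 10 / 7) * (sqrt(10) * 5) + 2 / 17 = 2 / 17 + 1402994 * sqrt(10) / 64617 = 68.78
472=472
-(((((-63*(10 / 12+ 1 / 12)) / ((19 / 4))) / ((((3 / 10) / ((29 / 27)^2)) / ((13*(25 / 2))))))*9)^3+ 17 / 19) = 1165253078179266896749708 / 3645153819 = 319671853655530.72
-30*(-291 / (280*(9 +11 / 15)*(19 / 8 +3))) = 13095 / 21973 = 0.60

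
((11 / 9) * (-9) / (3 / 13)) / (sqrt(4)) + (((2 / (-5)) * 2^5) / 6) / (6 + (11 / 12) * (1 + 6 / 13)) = -828659 / 34350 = -24.12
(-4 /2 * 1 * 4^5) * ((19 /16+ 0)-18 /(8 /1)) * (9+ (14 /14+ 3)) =28288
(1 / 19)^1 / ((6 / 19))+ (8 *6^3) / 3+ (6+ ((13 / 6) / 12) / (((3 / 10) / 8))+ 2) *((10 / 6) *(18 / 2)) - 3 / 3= 13813 / 18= 767.39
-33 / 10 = -3.30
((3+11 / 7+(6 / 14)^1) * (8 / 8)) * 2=10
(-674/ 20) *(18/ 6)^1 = -1011/ 10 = -101.10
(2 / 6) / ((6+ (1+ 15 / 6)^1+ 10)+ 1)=2 / 123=0.02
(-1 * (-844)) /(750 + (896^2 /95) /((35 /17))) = 200450 /1152973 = 0.17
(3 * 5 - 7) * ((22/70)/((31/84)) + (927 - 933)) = -6384/155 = -41.19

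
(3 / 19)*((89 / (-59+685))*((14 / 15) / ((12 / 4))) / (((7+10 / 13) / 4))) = 0.00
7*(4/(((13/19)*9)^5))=69330772/21924480357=0.00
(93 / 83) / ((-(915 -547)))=-93 / 30544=-0.00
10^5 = 100000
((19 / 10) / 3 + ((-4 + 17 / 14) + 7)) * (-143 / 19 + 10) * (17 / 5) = 40.77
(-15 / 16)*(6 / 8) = -45 / 64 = -0.70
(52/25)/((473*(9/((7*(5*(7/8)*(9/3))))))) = 637/14190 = 0.04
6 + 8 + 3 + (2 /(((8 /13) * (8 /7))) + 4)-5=603 /32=18.84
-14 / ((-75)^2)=-0.00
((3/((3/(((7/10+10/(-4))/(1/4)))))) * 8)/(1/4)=-1152/5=-230.40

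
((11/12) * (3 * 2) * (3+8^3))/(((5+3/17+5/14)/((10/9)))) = 568.75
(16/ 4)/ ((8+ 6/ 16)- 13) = -32/ 37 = -0.86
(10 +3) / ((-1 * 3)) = -13 / 3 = -4.33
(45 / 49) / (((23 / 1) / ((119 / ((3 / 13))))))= 3315 / 161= 20.59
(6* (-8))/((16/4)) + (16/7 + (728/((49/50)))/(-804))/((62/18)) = -168720/14539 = -11.60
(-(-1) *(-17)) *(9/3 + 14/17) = -65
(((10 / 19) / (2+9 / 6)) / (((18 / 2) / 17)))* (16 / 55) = 1088 / 13167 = 0.08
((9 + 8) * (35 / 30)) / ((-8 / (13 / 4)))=-1547 / 192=-8.06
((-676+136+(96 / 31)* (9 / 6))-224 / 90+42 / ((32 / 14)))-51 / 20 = -5825729 / 11160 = -522.02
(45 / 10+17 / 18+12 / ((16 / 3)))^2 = 59.20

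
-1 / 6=-0.17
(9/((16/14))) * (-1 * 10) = -315/4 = -78.75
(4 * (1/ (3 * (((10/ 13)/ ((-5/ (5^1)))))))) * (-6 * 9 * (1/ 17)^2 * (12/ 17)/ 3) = 1872/ 24565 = 0.08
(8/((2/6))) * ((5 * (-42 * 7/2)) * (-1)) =17640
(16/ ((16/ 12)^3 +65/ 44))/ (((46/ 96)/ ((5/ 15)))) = 2.89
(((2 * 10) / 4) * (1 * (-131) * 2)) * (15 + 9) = -31440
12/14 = 6/7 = 0.86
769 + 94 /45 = 34699 /45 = 771.09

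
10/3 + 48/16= 19/3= 6.33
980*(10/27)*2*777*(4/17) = 20305600/153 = 132716.34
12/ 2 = 6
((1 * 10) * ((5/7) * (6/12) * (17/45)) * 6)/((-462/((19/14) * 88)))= -6460/3087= -2.09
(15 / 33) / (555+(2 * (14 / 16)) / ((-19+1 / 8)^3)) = 17214755 / 21019205999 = 0.00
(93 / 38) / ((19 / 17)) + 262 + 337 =434059 / 722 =601.19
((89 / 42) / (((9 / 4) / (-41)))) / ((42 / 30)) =-36490 / 1323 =-27.58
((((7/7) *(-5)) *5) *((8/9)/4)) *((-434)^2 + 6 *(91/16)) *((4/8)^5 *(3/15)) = -7535605/1152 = -6541.32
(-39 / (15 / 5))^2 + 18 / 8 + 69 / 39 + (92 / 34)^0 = 9049 / 52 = 174.02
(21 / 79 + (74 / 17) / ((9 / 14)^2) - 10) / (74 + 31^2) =0.00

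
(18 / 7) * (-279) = -717.43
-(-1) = 1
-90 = -90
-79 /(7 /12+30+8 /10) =-4740 /1883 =-2.52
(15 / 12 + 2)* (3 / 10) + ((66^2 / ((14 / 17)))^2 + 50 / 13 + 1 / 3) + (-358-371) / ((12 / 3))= 2138628957379 / 76440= 27977877.52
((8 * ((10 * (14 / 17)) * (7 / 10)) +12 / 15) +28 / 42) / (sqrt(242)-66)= -12134 / 15895-6067 * sqrt(2) / 47685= -0.94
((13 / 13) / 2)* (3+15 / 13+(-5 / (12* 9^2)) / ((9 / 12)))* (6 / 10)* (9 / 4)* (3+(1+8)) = 39301 / 1170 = 33.59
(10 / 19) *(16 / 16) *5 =50 / 19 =2.63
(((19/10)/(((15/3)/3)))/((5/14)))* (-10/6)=-133/25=-5.32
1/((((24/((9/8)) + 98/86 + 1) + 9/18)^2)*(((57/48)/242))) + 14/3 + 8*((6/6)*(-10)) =-163490434726/2180490825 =-74.98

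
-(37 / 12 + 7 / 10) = -227 / 60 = -3.78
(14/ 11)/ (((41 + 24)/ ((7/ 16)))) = 49/ 5720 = 0.01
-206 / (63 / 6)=-412 / 21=-19.62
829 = 829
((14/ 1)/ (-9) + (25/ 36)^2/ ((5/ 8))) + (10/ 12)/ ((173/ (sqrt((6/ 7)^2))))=-152987/ 196182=-0.78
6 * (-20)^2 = 2400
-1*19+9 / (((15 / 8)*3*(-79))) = -7513 / 395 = -19.02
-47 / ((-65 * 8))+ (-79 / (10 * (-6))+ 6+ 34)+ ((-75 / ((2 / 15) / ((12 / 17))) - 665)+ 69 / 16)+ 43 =-10325183 / 10608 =-973.34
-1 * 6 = -6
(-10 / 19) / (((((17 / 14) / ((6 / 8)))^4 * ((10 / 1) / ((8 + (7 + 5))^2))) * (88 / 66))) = -14586075 / 6347596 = -2.30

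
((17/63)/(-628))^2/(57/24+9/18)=289/4500266526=0.00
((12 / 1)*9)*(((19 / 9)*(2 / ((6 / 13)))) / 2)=494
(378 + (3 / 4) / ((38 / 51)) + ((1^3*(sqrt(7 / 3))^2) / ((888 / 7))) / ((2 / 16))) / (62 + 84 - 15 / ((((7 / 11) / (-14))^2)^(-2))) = 561958036090 / 216392011047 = 2.60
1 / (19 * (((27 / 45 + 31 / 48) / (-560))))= -134400 / 5681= -23.66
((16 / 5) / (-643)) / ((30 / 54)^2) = -1296 / 80375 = -0.02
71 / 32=2.22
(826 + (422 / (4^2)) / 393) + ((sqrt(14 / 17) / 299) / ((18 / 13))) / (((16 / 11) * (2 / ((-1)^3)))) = 2597155 / 3144-11 * sqrt(238) / 225216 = 826.07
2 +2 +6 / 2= 7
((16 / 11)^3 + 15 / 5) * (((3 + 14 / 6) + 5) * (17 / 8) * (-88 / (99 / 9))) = -4262903 / 3993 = -1067.59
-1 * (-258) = 258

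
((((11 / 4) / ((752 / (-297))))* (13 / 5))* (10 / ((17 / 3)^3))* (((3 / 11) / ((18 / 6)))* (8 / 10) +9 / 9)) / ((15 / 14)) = -0.16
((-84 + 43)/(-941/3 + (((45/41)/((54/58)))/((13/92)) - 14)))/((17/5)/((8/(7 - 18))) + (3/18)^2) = -23601240/854232127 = -0.03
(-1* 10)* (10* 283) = -28300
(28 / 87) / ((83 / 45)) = 420 / 2407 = 0.17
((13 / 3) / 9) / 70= 13 / 1890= 0.01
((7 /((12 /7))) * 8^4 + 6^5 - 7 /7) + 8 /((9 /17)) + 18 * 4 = 221287 /9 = 24587.44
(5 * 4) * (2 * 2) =80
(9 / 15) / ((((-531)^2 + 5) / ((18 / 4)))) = 27 / 2819660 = 0.00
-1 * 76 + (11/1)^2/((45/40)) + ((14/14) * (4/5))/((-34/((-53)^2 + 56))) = -5486/153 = -35.86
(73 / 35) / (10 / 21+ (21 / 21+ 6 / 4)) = 0.70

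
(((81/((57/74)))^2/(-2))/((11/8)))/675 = -591408/99275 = -5.96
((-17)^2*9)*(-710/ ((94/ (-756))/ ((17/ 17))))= 698056380/ 47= 14852263.40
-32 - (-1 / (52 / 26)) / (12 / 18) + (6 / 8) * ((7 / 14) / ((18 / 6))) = -249 / 8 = -31.12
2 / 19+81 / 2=1543 / 38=40.61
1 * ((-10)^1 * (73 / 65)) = -146 / 13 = -11.23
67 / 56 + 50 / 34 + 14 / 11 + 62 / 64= 4.91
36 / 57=12 / 19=0.63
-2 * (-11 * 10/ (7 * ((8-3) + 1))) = 110/ 21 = 5.24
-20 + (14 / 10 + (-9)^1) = -138 / 5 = -27.60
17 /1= 17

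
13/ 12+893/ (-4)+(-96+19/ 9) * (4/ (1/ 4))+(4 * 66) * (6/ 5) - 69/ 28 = -1776667/ 1260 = -1410.05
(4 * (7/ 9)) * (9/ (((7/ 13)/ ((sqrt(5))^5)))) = 1300 * sqrt(5) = 2906.89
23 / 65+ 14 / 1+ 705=46758 / 65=719.35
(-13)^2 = 169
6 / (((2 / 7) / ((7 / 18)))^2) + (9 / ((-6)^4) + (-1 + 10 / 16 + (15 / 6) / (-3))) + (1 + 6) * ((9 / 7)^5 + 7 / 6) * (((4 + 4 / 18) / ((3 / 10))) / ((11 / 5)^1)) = 7512888539 / 34228656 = 219.49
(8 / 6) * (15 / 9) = 20 / 9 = 2.22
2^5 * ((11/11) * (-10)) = -320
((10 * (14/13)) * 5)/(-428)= -175/1391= -0.13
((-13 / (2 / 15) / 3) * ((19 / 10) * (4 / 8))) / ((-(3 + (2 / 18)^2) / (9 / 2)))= 180063 / 3904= 46.12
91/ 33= 2.76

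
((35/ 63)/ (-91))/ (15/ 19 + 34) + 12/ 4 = 1623982/ 541359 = 3.00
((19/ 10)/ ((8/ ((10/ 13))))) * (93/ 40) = 1767/ 4160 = 0.42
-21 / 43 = -0.49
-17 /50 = -0.34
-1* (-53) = 53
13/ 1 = 13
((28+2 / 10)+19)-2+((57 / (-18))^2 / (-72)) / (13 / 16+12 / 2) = 3988903 / 88290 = 45.18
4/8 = 0.50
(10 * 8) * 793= 63440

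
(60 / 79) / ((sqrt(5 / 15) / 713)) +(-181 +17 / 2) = -345 / 2 +42780 * sqrt(3) / 79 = 765.44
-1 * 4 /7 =-4 /7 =-0.57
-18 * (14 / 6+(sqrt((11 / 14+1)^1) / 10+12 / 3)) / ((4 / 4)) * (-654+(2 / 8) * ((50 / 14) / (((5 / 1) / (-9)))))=76316.18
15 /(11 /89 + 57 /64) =85440 /5777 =14.79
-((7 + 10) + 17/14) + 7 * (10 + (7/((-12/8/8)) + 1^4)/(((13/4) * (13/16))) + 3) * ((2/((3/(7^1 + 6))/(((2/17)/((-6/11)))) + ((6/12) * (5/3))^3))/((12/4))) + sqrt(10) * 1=-30377055/2761486 + sqrt(10)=-7.84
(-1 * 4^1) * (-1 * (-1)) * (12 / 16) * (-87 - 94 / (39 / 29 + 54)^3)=359705543441 / 1378173375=261.00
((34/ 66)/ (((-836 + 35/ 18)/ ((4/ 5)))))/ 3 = -136/ 825715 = -0.00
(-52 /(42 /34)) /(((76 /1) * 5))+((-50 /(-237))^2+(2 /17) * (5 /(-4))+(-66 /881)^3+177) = 153523007275747893463 /868410327452826690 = 176.79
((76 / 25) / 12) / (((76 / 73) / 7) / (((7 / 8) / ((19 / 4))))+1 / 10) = 135926 / 486855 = 0.28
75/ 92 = 0.82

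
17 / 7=2.43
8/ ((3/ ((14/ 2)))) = 56/ 3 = 18.67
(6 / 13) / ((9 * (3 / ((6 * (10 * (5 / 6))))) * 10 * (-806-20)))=-5 / 48321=-0.00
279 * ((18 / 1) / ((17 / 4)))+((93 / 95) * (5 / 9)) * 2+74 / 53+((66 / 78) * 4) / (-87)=22925904596 / 19361589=1184.09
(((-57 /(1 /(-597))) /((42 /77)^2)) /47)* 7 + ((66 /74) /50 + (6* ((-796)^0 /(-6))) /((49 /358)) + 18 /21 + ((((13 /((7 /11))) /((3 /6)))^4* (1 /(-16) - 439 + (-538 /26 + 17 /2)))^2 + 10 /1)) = 1585154255367302990622775708177 /1002498893900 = 1581202996843828229.01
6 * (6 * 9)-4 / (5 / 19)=1544 / 5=308.80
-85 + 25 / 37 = -84.32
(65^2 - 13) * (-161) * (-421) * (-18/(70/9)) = -3303568476/5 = -660713695.20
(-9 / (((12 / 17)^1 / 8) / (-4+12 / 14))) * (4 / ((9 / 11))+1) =39644 / 21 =1887.81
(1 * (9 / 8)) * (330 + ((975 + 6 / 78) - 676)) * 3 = 110403 / 52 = 2123.13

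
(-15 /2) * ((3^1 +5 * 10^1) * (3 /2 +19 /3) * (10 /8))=-62275 /16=-3892.19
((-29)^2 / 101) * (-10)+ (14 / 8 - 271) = -142417 / 404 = -352.52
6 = 6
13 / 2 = 6.50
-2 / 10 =-1 / 5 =-0.20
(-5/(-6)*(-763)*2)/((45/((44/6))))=-16786/81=-207.23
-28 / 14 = -2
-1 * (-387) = 387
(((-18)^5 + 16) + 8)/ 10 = -188954.40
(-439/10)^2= 192721/100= 1927.21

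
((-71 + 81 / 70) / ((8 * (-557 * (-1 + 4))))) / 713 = 4889 / 667196880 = 0.00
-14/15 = -0.93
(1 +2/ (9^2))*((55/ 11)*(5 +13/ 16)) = 12865/ 432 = 29.78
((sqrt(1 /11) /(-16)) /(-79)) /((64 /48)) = 3*sqrt(11) /55616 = 0.00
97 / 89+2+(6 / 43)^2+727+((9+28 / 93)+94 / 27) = 102324117401 / 137737557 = 742.89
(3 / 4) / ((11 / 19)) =57 / 44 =1.30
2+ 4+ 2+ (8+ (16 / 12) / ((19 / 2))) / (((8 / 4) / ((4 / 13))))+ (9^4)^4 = 1373087959939221037 / 741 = 1853020188851850.25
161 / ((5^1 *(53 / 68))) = 10948 / 265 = 41.31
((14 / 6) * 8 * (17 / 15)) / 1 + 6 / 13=12646 / 585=21.62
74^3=405224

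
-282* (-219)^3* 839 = 2485097392482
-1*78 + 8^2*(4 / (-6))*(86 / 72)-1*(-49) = -2159 / 27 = -79.96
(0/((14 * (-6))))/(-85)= 0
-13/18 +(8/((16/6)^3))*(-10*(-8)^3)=38867/18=2159.28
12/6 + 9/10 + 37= 399/10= 39.90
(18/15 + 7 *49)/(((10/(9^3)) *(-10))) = -1254609/500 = -2509.22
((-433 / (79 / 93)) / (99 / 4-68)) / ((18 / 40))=1073840 / 41001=26.19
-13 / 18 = -0.72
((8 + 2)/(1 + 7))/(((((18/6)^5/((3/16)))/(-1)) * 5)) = -1/5184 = -0.00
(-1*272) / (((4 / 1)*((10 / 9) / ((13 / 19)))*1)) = -3978 / 95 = -41.87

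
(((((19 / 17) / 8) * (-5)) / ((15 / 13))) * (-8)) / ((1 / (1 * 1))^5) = 247 / 51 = 4.84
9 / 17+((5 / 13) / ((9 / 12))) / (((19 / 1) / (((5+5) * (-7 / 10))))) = 4289 / 12597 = 0.34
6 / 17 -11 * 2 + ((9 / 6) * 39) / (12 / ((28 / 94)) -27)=-18175 / 1054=-17.24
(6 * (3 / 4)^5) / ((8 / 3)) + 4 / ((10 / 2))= 27319 / 20480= 1.33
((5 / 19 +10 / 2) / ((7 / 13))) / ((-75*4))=-13 / 399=-0.03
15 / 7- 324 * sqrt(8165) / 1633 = 15 / 7- 324 * sqrt(8165) / 1633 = -15.79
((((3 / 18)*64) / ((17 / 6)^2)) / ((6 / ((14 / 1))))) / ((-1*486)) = -448 / 70227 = -0.01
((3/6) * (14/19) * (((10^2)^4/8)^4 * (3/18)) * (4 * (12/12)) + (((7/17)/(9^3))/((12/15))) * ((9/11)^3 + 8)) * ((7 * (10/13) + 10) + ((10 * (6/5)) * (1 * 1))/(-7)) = 81973262483130904183535760000.00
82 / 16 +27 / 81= 131 / 24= 5.46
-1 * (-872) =872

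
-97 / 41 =-2.37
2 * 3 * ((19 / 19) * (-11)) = -66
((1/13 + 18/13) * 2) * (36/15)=456/65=7.02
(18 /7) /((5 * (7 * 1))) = 18 /245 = 0.07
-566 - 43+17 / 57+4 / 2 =-34582 / 57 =-606.70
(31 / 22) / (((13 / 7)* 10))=217 / 2860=0.08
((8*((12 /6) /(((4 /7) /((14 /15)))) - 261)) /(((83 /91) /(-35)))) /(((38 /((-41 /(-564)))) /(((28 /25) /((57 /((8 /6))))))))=11308452064 /2851728525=3.97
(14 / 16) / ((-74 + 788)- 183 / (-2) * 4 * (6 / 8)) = 7 / 7908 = 0.00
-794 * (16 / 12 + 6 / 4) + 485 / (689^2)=-3203890574 / 1424163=-2249.67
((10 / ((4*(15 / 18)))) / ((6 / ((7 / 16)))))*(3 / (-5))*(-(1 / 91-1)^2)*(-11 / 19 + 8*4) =725355 / 179816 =4.03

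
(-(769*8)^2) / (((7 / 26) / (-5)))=4920123520 / 7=702874788.57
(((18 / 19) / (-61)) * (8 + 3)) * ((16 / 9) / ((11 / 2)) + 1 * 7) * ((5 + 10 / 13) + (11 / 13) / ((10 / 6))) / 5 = -23664 / 15067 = -1.57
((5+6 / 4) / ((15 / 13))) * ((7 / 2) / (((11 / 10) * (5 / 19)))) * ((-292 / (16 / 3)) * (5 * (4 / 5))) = -1640821 / 110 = -14916.55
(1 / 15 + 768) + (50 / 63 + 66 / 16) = 1947923 / 2520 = 772.99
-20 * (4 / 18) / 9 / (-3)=40 / 243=0.16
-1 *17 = -17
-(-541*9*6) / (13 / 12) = 350568 / 13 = 26966.77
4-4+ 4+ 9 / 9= 5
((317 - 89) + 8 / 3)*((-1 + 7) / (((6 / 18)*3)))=1384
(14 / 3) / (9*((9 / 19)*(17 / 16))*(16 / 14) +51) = 3724 / 44829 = 0.08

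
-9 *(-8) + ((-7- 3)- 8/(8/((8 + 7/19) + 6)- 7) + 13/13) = 113001/1759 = 64.24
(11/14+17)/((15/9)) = 10.67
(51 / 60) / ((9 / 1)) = 17 / 180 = 0.09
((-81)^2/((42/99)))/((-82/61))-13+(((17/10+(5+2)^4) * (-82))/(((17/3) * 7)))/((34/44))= -29768901733/1658860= -17945.40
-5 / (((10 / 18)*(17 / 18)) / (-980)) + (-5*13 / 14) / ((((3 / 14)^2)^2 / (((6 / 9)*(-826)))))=5047640920 / 4131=1221893.23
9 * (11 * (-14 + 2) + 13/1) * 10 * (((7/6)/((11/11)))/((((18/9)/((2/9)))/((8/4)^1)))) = -8330/3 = -2776.67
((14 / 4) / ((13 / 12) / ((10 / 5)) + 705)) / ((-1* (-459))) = 4 / 370107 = 0.00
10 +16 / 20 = 54 / 5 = 10.80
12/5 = 2.40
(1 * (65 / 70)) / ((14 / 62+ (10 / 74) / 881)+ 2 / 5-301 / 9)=-591146595 / 20892884306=-0.03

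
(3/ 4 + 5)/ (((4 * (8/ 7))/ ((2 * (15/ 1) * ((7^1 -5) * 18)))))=21735/ 16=1358.44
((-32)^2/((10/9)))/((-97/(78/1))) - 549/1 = -625689/485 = -1290.08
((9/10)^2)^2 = 6561/10000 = 0.66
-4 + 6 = 2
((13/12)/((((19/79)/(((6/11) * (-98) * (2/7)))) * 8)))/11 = -0.78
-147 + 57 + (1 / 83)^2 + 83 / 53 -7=-34844509 / 365117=-95.43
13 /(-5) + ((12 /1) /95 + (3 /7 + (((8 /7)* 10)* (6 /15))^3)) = 609264 /6517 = 93.49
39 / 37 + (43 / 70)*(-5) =-1045 / 518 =-2.02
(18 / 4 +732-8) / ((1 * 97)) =1457 / 194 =7.51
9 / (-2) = -9 / 2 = -4.50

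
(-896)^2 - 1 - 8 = 802807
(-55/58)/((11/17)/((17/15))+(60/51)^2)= -3179/6554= -0.49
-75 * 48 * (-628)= 2260800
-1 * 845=-845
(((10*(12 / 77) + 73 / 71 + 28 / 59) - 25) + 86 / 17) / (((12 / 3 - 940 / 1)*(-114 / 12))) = -23139938 / 12189600423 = -0.00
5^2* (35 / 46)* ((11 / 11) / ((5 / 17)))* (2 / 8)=2975 / 184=16.17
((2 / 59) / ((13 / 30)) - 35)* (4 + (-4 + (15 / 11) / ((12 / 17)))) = -206975 / 3068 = -67.46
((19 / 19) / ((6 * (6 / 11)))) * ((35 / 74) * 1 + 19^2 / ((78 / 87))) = 123.18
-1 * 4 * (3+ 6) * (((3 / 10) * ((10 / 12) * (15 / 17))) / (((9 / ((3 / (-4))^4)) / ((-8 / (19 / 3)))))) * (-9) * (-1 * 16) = 32805 / 646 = 50.78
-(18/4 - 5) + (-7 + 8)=3/2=1.50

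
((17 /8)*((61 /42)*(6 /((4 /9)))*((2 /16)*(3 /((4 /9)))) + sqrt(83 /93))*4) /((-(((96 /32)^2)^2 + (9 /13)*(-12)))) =-121329 /62720-221*sqrt(7719) /175770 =-2.04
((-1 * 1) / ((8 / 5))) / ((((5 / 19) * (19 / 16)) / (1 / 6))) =-1 / 3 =-0.33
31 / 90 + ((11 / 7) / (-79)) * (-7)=3439 / 7110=0.48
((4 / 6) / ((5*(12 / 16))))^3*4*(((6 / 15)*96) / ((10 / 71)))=6.13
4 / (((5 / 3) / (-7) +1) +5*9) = 84 / 961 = 0.09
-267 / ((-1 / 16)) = 4272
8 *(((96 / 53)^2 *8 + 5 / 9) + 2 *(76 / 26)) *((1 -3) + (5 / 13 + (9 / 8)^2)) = -1040821349 / 11393304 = -91.35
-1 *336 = -336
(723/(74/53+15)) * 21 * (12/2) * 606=2925885564/869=3366956.92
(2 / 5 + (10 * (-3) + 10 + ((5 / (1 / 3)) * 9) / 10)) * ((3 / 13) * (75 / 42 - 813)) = 2078331 / 1820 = 1141.94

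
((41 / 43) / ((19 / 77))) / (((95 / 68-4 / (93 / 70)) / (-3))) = 59894604 / 8337485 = 7.18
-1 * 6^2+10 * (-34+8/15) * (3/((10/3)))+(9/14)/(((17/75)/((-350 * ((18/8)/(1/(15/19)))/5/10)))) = -4812249/12920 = -372.47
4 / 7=0.57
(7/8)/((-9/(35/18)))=-245/1296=-0.19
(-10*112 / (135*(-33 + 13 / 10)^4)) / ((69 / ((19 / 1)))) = -42560000 / 18812646882423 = -0.00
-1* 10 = -10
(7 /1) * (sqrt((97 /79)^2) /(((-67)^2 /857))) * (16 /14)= 665032 /354631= 1.88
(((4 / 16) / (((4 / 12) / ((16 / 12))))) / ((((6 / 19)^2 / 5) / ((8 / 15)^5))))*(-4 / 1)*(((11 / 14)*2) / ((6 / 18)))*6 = -260243456 / 1063125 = -244.79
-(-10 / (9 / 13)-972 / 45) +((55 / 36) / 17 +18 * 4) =110297 / 1020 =108.13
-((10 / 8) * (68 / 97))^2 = -7225 / 9409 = -0.77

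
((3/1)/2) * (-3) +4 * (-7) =-65/2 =-32.50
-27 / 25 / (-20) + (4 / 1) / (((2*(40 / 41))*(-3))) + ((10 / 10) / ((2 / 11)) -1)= 2903 / 750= 3.87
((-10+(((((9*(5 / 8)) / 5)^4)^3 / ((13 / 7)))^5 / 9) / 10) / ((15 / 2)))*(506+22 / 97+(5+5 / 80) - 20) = -40826793361793086793254159294418119019494293465146087538908270111137 / 66232166501889230127582284456300178633834231569535445998187315200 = -616.42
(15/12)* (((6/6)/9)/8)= 5/288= 0.02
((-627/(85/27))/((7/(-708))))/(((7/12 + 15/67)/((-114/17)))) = -1692703008/10115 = -167345.82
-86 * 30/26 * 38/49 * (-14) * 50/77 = 4902000/7007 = 699.59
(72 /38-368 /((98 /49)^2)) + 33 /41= -69565 /779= -89.30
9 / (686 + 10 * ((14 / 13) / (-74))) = 0.01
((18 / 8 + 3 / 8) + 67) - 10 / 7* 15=2699 / 56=48.20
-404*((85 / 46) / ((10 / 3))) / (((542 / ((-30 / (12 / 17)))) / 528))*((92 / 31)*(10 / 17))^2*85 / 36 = 17376040000 / 260431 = 66720.32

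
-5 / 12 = -0.42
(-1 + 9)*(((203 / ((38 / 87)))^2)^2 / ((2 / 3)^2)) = 839845270286.08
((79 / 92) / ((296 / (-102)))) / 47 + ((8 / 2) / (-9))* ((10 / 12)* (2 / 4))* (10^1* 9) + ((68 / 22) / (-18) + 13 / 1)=-243580631 / 63355248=-3.84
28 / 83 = 0.34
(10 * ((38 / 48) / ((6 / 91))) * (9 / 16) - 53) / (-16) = -1861 / 2048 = -0.91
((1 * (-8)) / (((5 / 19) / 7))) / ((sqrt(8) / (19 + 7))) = -6916 * sqrt(2) / 5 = -1956.14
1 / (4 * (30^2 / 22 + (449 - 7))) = 11 / 21248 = 0.00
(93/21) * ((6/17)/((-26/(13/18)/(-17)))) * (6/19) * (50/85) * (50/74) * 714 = 46500/703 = 66.15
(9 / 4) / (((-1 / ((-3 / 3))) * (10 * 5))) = 9 / 200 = 0.04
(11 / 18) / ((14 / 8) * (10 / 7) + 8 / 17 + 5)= 187 / 2439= 0.08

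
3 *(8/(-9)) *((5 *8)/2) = -160/3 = -53.33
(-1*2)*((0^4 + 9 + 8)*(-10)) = 340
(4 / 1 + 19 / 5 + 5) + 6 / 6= 69 / 5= 13.80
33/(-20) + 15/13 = -129/260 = -0.50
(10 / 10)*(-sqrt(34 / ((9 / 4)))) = -2*sqrt(34) / 3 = -3.89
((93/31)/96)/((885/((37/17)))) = 37/481440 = 0.00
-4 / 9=-0.44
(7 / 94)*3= 21 / 94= 0.22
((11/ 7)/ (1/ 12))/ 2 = 66/ 7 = 9.43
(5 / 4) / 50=1 / 40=0.02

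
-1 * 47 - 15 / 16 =-767 / 16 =-47.94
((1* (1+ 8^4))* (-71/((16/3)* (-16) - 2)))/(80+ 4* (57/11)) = 9599271/290296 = 33.07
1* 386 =386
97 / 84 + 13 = 1189 / 84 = 14.15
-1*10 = -10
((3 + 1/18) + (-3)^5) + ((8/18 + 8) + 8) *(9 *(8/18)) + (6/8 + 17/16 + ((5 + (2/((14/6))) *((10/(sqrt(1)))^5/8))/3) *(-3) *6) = -64488.07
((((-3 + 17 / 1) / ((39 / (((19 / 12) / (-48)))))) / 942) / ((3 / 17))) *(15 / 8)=-11305 / 84644352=-0.00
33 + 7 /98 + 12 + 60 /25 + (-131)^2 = 1204593 /70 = 17208.47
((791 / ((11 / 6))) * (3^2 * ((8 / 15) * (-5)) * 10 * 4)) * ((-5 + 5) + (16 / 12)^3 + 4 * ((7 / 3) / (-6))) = -1012480 / 3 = -337493.33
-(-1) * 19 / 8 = 19 / 8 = 2.38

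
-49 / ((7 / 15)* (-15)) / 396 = 7 / 396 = 0.02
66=66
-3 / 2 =-1.50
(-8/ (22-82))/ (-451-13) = -1/ 3480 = -0.00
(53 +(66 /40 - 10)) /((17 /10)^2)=4465 /289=15.45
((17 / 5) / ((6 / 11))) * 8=49.87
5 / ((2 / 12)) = 30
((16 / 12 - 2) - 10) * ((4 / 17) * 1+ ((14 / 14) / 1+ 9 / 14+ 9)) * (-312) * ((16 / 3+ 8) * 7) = 57441280 / 17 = 3378898.82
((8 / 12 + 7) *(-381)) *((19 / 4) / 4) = -3468.69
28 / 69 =0.41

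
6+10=16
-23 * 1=-23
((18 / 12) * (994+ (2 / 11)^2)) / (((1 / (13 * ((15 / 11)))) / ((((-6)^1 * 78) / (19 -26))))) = 16464855420 / 9317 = 1767184.22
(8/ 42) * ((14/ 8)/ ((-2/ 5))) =-5/ 6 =-0.83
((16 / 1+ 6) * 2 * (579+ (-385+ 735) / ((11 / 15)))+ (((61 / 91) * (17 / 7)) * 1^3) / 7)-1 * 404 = 205436085 / 4459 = 46072.23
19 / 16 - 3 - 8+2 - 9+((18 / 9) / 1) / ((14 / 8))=-1755 / 112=-15.67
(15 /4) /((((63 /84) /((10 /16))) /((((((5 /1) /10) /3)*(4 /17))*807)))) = 6725 /68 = 98.90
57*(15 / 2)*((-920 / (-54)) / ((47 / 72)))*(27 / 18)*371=291828600 / 47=6209119.15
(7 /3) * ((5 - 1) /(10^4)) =7 /7500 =0.00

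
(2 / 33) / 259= 2 / 8547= 0.00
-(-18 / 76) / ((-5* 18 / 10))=-1 / 38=-0.03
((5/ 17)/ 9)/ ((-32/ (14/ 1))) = -35/ 2448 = -0.01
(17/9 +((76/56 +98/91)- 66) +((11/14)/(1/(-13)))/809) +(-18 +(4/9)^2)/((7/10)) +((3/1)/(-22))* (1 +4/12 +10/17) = -97442288512/1115106993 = -87.38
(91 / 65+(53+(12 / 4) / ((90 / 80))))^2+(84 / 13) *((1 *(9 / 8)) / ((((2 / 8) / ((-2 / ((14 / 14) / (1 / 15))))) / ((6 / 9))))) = 3254.02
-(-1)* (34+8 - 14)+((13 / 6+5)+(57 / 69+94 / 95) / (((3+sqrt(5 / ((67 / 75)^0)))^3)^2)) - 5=633547 / 18240 - 35703* sqrt(5) / 17480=30.17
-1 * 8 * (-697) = 5576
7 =7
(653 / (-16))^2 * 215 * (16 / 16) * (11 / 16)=1008457285 / 4096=246205.39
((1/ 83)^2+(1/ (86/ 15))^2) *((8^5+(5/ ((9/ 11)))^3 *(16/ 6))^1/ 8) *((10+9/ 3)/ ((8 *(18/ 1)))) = 184735440248671/ 16045910384832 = 11.51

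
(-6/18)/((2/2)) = -1/3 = -0.33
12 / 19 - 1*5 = -83 / 19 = -4.37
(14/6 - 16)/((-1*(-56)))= -41/168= -0.24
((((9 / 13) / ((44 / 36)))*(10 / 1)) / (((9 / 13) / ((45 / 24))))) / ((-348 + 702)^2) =75 / 612656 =0.00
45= 45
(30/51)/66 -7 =-6.99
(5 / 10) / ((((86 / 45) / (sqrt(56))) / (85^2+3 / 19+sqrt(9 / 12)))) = 14147.43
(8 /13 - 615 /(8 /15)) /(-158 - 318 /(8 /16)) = 119861 /82576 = 1.45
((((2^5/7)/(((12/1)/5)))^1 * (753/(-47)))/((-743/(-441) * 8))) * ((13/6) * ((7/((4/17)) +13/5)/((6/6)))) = -44334381/279368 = -158.70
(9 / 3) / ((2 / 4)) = 6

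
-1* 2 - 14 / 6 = -13 / 3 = -4.33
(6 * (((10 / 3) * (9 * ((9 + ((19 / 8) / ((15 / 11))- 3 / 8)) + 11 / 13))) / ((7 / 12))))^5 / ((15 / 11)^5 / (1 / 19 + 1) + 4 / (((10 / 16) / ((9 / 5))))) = 5537079833840330388635172284006400 / 178661357911312003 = 30992039345122140.41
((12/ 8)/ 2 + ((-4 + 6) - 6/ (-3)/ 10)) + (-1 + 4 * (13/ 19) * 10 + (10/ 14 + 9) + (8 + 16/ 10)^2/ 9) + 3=695227/ 13300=52.27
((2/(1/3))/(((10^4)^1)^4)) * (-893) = -2679/5000000000000000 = -0.00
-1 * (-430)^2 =-184900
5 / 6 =0.83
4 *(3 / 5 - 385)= -7688 / 5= -1537.60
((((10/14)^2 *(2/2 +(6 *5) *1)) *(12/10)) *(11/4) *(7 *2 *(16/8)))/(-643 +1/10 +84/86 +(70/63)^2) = -356310900/156206309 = -2.28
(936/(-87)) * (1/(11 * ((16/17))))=-663/638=-1.04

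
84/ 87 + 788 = 22880/ 29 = 788.97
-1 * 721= -721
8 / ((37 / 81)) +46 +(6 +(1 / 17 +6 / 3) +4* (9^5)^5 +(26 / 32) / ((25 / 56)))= 90311566851635055667299632389 / 31450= 2871591950767410355081069.00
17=17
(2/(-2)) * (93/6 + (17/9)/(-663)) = -10879/702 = -15.50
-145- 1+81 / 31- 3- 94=-7452 / 31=-240.39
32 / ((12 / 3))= 8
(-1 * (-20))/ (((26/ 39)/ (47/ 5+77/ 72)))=3769/ 12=314.08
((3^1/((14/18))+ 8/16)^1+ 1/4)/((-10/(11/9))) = -0.56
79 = 79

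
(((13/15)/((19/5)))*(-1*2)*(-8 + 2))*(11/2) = 286/19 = 15.05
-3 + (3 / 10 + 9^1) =63 / 10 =6.30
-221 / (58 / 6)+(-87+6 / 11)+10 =-31682 / 319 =-99.32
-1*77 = -77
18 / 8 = 9 / 4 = 2.25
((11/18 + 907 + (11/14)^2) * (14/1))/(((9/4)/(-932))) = -2986342360/567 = -5266917.74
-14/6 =-7/3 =-2.33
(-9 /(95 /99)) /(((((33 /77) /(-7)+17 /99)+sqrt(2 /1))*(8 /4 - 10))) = -289590147 /4443825070+20967191091*sqrt(2) /35550600560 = 0.77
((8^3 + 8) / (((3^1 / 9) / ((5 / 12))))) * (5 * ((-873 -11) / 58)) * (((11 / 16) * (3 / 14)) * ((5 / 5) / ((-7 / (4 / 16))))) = 11851125 / 45472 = 260.62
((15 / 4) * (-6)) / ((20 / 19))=-171 / 8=-21.38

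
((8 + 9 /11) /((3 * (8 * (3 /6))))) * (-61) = -5917 /132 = -44.83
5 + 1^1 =6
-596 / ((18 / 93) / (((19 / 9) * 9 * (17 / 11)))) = -2983874 / 33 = -90420.42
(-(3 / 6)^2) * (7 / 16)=-7 / 64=-0.11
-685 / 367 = -1.87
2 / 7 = 0.29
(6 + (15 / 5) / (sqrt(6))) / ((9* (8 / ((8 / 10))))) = 0.08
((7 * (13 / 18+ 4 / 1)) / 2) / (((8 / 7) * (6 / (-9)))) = -4165 / 192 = -21.69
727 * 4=2908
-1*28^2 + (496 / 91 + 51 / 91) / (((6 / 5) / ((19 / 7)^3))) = -128066587 / 187278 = -683.83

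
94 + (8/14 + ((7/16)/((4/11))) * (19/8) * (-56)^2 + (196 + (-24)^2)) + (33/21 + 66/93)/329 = 5612891023/571144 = 9827.45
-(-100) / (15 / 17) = 340 / 3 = 113.33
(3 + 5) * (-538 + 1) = -4296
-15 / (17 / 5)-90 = -94.41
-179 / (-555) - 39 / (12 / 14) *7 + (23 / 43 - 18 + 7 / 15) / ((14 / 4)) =-107928949 / 334110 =-323.03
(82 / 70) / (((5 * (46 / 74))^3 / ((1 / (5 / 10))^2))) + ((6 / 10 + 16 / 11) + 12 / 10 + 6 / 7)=2498923137 / 585536875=4.27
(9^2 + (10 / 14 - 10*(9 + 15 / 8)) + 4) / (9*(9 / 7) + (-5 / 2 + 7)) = -43 / 30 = -1.43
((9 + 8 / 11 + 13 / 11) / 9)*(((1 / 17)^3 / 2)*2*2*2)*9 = 480 / 54043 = 0.01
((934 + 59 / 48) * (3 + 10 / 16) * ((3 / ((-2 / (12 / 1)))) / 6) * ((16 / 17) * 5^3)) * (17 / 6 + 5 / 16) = -24572211125 / 6528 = -3764125.48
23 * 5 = 115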